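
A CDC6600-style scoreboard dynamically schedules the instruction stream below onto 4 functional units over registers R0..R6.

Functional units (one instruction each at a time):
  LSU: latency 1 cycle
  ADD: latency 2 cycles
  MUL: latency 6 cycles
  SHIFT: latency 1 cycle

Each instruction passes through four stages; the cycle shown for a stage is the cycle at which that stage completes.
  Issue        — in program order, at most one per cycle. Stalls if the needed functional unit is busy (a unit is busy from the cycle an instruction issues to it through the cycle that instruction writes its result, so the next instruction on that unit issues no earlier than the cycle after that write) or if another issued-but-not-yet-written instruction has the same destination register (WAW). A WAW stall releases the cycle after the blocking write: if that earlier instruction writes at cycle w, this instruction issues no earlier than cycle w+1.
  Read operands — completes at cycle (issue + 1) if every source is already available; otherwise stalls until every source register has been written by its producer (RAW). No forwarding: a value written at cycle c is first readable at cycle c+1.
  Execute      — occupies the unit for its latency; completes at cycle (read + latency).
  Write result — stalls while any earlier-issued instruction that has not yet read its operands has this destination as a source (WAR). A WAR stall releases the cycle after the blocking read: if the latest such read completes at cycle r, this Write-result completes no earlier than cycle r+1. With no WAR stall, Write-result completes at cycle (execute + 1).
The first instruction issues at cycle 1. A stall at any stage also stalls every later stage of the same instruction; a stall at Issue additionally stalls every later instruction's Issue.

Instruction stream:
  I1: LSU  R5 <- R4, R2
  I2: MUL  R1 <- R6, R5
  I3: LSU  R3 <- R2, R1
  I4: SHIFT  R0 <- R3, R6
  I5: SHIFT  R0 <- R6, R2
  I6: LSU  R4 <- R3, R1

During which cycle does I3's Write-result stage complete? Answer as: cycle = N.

c1: I1 issues→LSU
c2: I1 reads, I2 issues→MUL
c3: I1 exec-done
c4: I1 writes R5
c5: I2 reads, I3 issues→LSU
c6: I4 issues→SHIFT
c11: I2 exec-done
c12: I2 writes R1
c13: I3 reads
c14: I3 exec-done
c15: I3 writes R3
c16: I4 reads
c17: I4 exec-done
c18: I4 writes R0
c19: I5 issues→SHIFT
c20: I5 reads, I6 issues→LSU
c21: I5 exec-done, I6 reads
c22: I5 writes R0, I6 exec-done
c23: I6 writes R4

cycle = 15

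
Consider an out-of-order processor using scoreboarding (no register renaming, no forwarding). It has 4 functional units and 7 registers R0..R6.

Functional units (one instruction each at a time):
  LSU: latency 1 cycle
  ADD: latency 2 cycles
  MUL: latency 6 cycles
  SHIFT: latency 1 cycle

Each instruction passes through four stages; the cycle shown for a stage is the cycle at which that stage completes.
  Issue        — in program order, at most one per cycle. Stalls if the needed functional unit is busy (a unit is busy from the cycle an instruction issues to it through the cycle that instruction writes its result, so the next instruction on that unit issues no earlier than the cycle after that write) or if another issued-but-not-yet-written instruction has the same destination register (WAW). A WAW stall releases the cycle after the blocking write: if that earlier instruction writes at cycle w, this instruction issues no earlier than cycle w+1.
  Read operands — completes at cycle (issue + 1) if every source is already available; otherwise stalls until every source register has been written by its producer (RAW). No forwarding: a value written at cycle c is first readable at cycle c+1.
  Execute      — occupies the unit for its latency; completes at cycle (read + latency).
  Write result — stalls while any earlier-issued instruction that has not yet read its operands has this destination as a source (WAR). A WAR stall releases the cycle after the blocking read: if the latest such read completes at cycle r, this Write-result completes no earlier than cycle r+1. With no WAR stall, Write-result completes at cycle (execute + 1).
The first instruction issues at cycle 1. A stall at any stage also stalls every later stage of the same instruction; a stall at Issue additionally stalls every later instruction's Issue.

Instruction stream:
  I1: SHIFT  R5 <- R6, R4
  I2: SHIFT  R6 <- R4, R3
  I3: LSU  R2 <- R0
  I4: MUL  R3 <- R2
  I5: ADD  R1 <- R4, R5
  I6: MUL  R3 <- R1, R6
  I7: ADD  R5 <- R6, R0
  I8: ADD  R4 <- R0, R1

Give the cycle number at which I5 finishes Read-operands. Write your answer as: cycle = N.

cycle = 9

cycle 1: I1 issues→SHIFT
cycle 2: I1 reads
cycle 3: I1 exec-done
cycle 4: I1 writes R5
cycle 5: I2 issues→SHIFT
cycle 6: I2 reads; I3 issues→LSU
cycle 7: I2 exec-done; I3 reads; I4 issues→MUL
cycle 8: I2 writes R6; I3 exec-done; I5 issues→ADD
cycle 9: I3 writes R2; I5 reads
cycle 10: I4 reads
cycle 11: I5 exec-done
cycle 12: I5 writes R1
cycle 16: I4 exec-done
cycle 17: I4 writes R3
cycle 18: I6 issues→MUL
cycle 19: I6 reads; I7 issues→ADD
cycle 20: I7 reads
cycle 22: I7 exec-done
cycle 23: I7 writes R5
cycle 24: I8 issues→ADD
cycle 25: I6 exec-done; I8 reads
cycle 26: I6 writes R3
cycle 27: I8 exec-done
cycle 28: I8 writes R4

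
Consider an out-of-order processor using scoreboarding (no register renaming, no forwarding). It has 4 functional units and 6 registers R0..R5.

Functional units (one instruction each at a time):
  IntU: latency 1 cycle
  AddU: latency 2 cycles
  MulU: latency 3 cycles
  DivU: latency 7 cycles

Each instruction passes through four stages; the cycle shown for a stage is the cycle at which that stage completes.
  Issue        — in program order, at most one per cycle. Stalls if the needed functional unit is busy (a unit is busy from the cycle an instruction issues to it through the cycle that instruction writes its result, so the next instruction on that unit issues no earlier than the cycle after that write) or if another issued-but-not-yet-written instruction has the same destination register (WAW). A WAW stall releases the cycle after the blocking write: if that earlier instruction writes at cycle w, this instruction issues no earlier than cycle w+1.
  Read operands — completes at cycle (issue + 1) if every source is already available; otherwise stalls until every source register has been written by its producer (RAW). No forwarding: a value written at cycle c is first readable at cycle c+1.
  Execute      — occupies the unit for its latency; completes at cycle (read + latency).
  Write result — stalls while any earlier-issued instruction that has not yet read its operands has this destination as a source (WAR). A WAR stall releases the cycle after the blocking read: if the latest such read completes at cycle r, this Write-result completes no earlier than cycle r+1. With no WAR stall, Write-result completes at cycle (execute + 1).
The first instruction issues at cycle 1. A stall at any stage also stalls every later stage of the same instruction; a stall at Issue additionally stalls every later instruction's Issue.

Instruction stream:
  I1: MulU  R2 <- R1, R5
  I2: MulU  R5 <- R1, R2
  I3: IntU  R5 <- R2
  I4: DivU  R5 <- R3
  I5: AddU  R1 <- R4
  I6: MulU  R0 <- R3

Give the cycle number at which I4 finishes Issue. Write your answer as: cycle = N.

I1  is:1  ro:2  ex:5  wr:6
I2  is:7  ro:8  ex:11  wr:12  — struct: MulU busy until I1 writes@6
I3  is:13  ro:14  ex:15  wr:16  — WAW R5: wait I2 write@12
I4  is:17  ro:18  ex:25  wr:26  — WAW R5: wait I3 write@16
I5  is:18  ro:19  ex:21  wr:22
I6  is:19  ro:20  ex:23  wr:24

cycle = 17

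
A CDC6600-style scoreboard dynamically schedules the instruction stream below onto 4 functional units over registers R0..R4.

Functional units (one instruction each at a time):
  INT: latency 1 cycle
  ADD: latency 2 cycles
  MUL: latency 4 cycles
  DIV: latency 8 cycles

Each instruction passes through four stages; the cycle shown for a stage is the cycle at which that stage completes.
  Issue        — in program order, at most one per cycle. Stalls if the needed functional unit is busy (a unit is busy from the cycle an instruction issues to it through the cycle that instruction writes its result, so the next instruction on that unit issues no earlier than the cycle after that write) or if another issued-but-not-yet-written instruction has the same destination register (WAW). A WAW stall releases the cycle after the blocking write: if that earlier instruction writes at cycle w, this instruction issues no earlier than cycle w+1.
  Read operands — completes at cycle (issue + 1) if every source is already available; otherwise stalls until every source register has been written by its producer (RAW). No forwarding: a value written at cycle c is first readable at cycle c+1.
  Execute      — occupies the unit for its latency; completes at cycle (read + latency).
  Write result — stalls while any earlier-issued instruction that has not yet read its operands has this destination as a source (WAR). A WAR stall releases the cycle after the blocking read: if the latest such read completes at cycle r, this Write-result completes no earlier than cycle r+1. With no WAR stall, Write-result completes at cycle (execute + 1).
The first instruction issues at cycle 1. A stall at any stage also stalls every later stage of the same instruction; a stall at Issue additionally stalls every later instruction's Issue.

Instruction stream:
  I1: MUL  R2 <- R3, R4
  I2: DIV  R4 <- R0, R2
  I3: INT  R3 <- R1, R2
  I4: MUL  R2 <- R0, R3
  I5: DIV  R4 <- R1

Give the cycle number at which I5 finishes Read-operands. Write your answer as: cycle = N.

cycle = 19

c1: issue I1 (MUL)
c2: I1 read-ops | issue I2 (DIV)
c3: issue I3 (INT)
c6: I1 finished on MUL
c7: I1→R2
c8: I2 read-ops | I3 read-ops | issue I4 (MUL)
c9: I3 finished on INT
c10: I3→R3
c11: I4 read-ops
c15: I4 finished on MUL
c16: I2 finished on DIV | I4→R2
c17: I2→R4
c18: issue I5 (DIV)
c19: I5 read-ops
c27: I5 finished on DIV
c28: I5→R4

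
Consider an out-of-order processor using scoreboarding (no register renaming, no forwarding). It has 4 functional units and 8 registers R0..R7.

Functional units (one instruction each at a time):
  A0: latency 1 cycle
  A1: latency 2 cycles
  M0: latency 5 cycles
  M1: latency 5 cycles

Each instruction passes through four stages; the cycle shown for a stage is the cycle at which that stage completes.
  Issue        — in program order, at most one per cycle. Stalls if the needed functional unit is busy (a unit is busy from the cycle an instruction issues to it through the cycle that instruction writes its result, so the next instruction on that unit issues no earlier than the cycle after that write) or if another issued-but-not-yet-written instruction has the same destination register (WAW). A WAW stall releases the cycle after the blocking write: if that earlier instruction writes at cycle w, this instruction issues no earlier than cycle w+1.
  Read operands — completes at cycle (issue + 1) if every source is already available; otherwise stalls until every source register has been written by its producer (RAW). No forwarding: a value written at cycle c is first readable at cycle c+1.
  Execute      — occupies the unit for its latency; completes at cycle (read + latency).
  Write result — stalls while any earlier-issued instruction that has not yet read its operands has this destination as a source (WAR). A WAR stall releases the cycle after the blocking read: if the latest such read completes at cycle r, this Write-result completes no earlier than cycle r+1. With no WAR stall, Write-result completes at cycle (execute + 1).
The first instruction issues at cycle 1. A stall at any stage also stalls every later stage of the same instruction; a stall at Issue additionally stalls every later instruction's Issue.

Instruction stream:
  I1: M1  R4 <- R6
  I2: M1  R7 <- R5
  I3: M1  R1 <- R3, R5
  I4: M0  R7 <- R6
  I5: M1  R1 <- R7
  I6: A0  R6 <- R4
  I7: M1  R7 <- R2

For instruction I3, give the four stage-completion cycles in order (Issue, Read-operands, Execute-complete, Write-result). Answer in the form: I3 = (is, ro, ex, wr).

I3 = (17, 18, 23, 24)

t=1  I1 dispatched to M1
t=2  I1 operands ready
t=7  I1 complete
t=8  R4←I1
t=9  I2 dispatched to M1
t=10  I2 operands ready
t=15  I2 complete
t=16  R7←I2
t=17  I3 dispatched to M1
t=18  I3 operands ready, I4 dispatched to M0
t=19  I4 operands ready
t=23  I3 complete
t=24  R1←I3, I4 complete
t=25  R7←I4, I5 dispatched to M1
t=26  I5 operands ready, I6 dispatched to A0
t=27  I6 operands ready
t=28  I6 complete
t=29  R6←I6
t=31  I5 complete
t=32  R1←I5
t=33  I7 dispatched to M1
t=34  I7 operands ready
t=39  I7 complete
t=40  R7←I7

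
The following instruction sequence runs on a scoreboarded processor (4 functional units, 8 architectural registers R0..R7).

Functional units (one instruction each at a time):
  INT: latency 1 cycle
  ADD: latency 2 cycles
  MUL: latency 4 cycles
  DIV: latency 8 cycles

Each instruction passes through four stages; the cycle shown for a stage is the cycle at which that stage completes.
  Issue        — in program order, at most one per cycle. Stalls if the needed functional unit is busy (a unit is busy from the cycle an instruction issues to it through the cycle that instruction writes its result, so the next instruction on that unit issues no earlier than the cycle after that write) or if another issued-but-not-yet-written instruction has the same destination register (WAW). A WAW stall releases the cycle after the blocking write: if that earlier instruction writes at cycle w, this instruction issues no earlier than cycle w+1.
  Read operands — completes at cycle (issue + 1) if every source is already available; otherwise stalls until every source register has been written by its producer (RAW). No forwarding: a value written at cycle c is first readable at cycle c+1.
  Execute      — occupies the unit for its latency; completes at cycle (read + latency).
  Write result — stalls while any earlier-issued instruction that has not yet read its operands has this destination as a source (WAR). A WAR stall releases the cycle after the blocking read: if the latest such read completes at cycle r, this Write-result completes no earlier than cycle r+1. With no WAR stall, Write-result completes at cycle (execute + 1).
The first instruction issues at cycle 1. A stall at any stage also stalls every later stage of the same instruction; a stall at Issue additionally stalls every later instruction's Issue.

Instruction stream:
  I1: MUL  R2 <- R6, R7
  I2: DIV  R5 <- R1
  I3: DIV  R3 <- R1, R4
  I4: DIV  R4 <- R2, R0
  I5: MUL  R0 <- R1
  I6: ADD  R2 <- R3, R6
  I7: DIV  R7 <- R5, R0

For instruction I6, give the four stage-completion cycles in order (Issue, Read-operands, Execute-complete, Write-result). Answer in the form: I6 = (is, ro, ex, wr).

I6 = (26, 27, 29, 30)

  I1 | 1 | 2 | 6 | 7
  I2 | 2 | 3 | 11 | 12
  I3 | 13 | 14 | 22 | 23   struct: DIV busy until I2 writes@12
  I4 | 24 | 25 | 33 | 34   struct: DIV busy until I3 writes@23
  I5 | 25 | 26 | 30 | 31
  I6 | 26 | 27 | 29 | 30
  I7 | 35 | 36 | 44 | 45   struct: DIV busy until I4 writes@34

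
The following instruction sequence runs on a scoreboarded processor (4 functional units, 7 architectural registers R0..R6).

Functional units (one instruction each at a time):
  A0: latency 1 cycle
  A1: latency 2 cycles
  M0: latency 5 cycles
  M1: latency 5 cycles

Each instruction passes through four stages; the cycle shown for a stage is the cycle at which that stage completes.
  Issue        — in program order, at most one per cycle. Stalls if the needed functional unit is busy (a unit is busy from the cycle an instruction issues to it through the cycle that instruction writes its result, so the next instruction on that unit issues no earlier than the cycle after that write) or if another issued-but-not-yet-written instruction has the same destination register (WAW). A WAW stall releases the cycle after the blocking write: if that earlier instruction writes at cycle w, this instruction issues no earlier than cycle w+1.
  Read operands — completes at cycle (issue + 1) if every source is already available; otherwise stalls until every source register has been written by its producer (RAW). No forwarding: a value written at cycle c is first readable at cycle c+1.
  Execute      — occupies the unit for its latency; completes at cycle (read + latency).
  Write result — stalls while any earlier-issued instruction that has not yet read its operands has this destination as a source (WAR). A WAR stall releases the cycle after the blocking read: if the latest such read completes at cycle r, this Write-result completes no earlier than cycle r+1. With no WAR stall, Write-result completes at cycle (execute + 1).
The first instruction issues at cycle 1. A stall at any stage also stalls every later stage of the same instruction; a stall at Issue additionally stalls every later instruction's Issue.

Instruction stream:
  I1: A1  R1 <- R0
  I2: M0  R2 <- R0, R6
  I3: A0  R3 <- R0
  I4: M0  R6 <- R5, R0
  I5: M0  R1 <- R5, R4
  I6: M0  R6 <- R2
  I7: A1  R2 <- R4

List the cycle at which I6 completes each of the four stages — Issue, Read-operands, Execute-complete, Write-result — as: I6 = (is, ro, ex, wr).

I6 = (26, 27, 32, 33)

I1  is:1  ro:2  ex:4  wr:5
I2  is:2  ro:3  ex:8  wr:9
I3  is:3  ro:4  ex:5  wr:6
I4  is:10  ro:11  ex:16  wr:17  — struct: M0 busy until I2 writes@9
I5  is:18  ro:19  ex:24  wr:25  — struct: M0 busy until I4 writes@17
I6  is:26  ro:27  ex:32  wr:33  — struct: M0 busy until I5 writes@25
I7  is:27  ro:28  ex:30  wr:31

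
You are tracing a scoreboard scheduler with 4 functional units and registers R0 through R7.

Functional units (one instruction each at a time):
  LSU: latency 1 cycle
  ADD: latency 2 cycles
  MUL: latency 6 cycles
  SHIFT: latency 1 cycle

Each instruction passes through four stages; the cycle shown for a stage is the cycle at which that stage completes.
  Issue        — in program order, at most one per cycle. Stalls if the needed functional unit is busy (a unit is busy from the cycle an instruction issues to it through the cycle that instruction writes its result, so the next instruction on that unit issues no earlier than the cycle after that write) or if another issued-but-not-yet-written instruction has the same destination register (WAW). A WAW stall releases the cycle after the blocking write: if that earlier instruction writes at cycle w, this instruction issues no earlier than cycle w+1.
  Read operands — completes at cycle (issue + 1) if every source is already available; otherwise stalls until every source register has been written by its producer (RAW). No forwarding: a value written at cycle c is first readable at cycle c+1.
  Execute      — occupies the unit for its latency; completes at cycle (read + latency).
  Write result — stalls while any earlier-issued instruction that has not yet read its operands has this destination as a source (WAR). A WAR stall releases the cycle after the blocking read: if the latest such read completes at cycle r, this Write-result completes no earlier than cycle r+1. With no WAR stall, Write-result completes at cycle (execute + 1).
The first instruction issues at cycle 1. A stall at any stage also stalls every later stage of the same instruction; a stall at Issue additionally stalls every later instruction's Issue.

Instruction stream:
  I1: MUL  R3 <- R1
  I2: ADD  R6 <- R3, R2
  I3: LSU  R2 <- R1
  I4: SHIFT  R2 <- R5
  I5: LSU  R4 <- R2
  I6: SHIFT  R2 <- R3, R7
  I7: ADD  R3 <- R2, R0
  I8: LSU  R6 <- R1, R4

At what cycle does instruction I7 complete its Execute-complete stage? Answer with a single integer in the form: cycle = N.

cycle = 22

c1: I1→MUL
c2: I1 RO · I2→ADD
c3: I3→LSU
c4: I3 RO
c5: I3 EX
c8: I1 EX
c9: I1 WR R3
c10: I2 RO
c11: I3 WR R2
c12: I2 EX · I4→SHIFT
c13: I2 WR R6 · I4 RO · I5→LSU
c14: I4 EX
c15: I4 WR R2
c16: I5 RO · I6→SHIFT
c17: I5 EX · I6 RO · I7→ADD
c18: I5 WR R4 · I6 EX
c19: I6 WR R2 · I8→LSU
c20: I7 RO · I8 RO
c21: I8 EX
c22: I7 EX · I8 WR R6
c23: I7 WR R3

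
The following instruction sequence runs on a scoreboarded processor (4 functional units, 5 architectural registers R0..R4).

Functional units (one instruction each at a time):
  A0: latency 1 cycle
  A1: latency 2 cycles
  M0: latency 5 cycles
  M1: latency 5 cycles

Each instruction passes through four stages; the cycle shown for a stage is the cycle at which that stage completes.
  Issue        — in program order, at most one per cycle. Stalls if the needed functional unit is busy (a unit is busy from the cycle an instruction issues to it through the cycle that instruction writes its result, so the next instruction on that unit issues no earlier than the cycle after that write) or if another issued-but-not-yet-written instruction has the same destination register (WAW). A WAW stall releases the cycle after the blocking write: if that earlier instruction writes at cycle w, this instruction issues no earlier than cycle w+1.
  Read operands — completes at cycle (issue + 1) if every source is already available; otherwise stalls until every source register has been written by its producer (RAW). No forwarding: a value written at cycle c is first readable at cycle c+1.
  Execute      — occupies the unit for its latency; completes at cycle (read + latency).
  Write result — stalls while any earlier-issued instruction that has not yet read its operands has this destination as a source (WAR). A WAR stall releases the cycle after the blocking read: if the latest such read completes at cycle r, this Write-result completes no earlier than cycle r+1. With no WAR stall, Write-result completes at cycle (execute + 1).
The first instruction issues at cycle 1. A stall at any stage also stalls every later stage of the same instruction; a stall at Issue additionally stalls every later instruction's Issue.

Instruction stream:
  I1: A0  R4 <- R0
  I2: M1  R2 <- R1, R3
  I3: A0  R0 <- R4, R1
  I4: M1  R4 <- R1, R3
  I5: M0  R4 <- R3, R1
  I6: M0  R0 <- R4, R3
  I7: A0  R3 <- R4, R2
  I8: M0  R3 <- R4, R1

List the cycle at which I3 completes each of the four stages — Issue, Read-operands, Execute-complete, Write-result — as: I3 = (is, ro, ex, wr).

I1 -> (1, 2, 3, 4)
I2 -> (2, 3, 8, 9)
I3 -> (5, 6, 7, 8)  // struct: A0 busy until I1 writes@4
I4 -> (10, 11, 16, 17)  // struct: M1 busy until I2 writes@9
I5 -> (18, 19, 24, 25)  // WAW R4: wait I4 write@17
I6 -> (26, 27, 32, 33)  // struct: M0 busy until I5 writes@25
I7 -> (27, 28, 29, 30)
I8 -> (34, 35, 40, 41)  // struct: M0 busy until I6 writes@33

I3 = (5, 6, 7, 8)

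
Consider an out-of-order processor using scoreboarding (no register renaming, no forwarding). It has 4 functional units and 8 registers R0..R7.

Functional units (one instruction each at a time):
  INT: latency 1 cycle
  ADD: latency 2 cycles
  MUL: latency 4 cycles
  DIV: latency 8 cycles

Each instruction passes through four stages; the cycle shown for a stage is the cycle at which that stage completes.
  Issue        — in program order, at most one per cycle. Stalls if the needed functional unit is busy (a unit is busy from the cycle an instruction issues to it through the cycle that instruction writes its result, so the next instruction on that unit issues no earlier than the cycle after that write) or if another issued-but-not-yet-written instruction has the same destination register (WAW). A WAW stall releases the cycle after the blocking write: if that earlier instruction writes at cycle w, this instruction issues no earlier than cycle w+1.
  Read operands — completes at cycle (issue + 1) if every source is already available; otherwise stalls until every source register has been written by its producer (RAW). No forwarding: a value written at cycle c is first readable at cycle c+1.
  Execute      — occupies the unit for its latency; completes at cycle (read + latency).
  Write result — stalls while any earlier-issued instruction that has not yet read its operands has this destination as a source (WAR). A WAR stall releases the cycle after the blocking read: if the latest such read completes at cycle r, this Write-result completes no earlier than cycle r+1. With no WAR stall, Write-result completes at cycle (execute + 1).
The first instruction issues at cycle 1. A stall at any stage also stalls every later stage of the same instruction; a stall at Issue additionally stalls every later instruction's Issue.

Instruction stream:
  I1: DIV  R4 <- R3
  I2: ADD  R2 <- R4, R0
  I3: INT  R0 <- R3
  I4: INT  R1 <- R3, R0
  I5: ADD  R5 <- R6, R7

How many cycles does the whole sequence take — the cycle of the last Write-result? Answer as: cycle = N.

cycle = 20

I1: IS=1 RO=2 EX=10 WR=11
I2: IS=2 RO=12 EX=14 WR=15  [RAW R4: wait I1 write@11]
I3: IS=3 RO=4 EX=5 WR=13  [WAR R0: wait I2 read@12]
I4: IS=14 RO=15 EX=16 WR=17  [struct: INT busy until I3 writes@13]
I5: IS=16 RO=17 EX=19 WR=20  [struct: ADD busy until I2 writes@15]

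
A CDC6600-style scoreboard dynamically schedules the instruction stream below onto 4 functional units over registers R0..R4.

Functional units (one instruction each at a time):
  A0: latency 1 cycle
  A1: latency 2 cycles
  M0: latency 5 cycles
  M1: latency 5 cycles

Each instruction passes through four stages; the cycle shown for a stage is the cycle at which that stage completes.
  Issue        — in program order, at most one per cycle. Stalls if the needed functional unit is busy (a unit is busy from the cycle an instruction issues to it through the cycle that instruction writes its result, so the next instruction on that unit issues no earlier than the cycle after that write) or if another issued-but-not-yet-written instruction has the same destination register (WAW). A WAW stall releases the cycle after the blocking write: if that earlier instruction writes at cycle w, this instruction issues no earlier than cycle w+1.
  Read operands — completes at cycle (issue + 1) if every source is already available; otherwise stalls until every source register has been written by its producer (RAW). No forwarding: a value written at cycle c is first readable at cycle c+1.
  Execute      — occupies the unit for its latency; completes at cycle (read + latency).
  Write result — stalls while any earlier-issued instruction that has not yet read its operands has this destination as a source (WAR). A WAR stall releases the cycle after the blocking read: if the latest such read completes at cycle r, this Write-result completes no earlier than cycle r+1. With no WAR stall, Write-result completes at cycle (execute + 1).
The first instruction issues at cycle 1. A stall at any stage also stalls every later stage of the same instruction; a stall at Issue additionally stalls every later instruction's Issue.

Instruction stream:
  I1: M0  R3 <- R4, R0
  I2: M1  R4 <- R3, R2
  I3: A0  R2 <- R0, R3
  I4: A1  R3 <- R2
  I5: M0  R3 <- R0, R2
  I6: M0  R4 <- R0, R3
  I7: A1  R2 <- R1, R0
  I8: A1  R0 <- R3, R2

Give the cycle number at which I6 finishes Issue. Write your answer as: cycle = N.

I1: IS=1 RO=2 EX=7 WR=8
I2: IS=2 RO=9 EX=14 WR=15  [RAW R3: wait I1 write@8]
I3: IS=3 RO=9 EX=10 WR=11  [RAW R3: wait I1 write@8]
I4: IS=9 RO=12 EX=14 WR=15  [WAW R3: wait I1 write@8; RAW R2: wait I3 write@11]
I5: IS=16 RO=17 EX=22 WR=23  [WAW R3: wait I4 write@15]
I6: IS=24 RO=25 EX=30 WR=31  [struct: M0 busy until I5 writes@23]
I7: IS=25 RO=26 EX=28 WR=29
I8: IS=30 RO=31 EX=33 WR=34  [struct: A1 busy until I7 writes@29]

cycle = 24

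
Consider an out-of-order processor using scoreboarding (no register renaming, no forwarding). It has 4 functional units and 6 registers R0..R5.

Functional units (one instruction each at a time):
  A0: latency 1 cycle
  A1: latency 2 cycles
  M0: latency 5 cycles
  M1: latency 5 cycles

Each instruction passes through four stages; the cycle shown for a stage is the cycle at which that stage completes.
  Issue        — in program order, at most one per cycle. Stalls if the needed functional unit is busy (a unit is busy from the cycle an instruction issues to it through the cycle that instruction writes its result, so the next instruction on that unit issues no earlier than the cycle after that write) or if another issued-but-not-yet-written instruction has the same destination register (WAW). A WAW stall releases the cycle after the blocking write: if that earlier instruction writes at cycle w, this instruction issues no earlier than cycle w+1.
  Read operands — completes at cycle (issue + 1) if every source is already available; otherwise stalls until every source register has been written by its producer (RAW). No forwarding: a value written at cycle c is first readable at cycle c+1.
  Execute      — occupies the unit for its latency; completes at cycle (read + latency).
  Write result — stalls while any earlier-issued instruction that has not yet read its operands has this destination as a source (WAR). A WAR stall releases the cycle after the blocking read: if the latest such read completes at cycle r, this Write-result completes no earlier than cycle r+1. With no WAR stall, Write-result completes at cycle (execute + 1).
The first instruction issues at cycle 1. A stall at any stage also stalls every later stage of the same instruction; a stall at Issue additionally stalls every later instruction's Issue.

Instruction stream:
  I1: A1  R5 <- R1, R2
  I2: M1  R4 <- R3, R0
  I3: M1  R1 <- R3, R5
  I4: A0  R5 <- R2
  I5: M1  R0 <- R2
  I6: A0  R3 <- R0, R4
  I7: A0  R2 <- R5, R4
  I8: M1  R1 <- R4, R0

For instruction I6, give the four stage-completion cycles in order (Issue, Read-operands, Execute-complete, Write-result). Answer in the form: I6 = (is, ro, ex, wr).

I6 = (19, 26, 27, 28)

cycle 1: issue I1 (A1)
cycle 2: I1 read-ops; issue I2 (M1)
cycle 3: I2 read-ops
cycle 4: I1 finished on A1
cycle 5: I1→R5
cycle 8: I2 finished on M1
cycle 9: I2→R4
cycle 10: issue I3 (M1)
cycle 11: I3 read-ops; issue I4 (A0)
cycle 12: I4 read-ops
cycle 13: I4 finished on A0
cycle 14: I4→R5
cycle 16: I3 finished on M1
cycle 17: I3→R1
cycle 18: issue I5 (M1)
cycle 19: I5 read-ops; issue I6 (A0)
cycle 24: I5 finished on M1
cycle 25: I5→R0
cycle 26: I6 read-ops
cycle 27: I6 finished on A0
cycle 28: I6→R3
cycle 29: issue I7 (A0)
cycle 30: I7 read-ops; issue I8 (M1)
cycle 31: I7 finished on A0; I8 read-ops
cycle 32: I7→R2
cycle 36: I8 finished on M1
cycle 37: I8→R1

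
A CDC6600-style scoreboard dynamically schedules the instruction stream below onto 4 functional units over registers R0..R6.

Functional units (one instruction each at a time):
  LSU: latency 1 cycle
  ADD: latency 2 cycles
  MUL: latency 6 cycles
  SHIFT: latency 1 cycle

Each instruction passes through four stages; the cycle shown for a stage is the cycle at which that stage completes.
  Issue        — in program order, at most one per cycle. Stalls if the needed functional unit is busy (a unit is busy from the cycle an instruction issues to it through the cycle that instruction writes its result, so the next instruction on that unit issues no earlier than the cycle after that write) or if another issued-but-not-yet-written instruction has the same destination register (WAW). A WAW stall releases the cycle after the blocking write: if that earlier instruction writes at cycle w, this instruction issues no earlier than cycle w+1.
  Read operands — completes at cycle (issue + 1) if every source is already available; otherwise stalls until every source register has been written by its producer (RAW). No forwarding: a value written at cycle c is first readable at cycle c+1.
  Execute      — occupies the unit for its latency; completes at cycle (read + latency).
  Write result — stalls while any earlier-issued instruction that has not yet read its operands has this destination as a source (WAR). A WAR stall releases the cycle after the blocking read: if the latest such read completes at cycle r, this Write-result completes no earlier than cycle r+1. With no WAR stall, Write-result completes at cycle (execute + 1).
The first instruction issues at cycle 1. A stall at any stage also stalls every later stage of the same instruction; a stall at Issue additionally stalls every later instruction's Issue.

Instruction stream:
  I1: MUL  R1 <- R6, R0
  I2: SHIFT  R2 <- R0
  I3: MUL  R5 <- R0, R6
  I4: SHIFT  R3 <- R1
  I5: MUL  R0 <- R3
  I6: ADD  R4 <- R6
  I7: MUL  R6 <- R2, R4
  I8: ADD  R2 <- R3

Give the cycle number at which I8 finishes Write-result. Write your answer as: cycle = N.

cycle = 33

c1: I1→MUL
c2: I1 RO · I2→SHIFT
c3: I2 RO
c4: I2 EX
c5: I2 WR R2
c8: I1 EX
c9: I1 WR R1
c10: I3→MUL
c11: I3 RO · I4→SHIFT
c12: I4 RO
c13: I4 EX
c14: I4 WR R3
c17: I3 EX
c18: I3 WR R5
c19: I5→MUL
c20: I5 RO · I6→ADD
c21: I6 RO
c23: I6 EX
c24: I6 WR R4
c26: I5 EX
c27: I5 WR R0
c28: I7→MUL
c29: I7 RO · I8→ADD
c30: I8 RO
c32: I8 EX
c33: I8 WR R2
c35: I7 EX
c36: I7 WR R6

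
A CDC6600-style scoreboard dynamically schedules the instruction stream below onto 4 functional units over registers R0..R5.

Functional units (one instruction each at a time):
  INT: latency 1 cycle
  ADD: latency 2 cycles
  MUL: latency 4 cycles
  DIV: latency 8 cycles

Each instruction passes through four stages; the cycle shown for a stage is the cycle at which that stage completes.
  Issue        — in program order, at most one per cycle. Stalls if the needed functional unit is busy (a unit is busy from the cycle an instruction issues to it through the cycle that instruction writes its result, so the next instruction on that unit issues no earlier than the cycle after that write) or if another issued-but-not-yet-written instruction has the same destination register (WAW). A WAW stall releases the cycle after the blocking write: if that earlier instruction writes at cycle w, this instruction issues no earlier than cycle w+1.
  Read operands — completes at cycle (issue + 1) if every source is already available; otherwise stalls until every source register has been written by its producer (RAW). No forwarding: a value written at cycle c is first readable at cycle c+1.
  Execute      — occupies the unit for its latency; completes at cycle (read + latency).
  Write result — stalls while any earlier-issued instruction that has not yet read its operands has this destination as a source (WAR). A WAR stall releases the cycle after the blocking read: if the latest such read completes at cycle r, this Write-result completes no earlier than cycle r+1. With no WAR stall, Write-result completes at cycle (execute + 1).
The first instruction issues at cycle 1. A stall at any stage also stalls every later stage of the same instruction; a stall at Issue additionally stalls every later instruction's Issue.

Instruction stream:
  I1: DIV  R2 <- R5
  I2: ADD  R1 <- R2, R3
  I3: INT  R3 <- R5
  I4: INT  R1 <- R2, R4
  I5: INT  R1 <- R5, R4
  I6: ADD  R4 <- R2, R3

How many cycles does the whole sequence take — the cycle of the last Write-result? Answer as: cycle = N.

t=1  issue I1 (DIV)
t=2  I1 read-ops; issue I2 (ADD)
t=3  issue I3 (INT)
t=4  I3 read-ops
t=5  I3 finished on INT
t=10  I1 finished on DIV
t=11  I1→R2
t=12  I2 read-ops
t=13  I3→R3
t=14  I2 finished on ADD
t=15  I2→R1
t=16  issue I4 (INT)
t=17  I4 read-ops
t=18  I4 finished on INT
t=19  I4→R1
t=20  issue I5 (INT)
t=21  I5 read-ops; issue I6 (ADD)
t=22  I5 finished on INT; I6 read-ops
t=23  I5→R1
t=24  I6 finished on ADD
t=25  I6→R4

cycle = 25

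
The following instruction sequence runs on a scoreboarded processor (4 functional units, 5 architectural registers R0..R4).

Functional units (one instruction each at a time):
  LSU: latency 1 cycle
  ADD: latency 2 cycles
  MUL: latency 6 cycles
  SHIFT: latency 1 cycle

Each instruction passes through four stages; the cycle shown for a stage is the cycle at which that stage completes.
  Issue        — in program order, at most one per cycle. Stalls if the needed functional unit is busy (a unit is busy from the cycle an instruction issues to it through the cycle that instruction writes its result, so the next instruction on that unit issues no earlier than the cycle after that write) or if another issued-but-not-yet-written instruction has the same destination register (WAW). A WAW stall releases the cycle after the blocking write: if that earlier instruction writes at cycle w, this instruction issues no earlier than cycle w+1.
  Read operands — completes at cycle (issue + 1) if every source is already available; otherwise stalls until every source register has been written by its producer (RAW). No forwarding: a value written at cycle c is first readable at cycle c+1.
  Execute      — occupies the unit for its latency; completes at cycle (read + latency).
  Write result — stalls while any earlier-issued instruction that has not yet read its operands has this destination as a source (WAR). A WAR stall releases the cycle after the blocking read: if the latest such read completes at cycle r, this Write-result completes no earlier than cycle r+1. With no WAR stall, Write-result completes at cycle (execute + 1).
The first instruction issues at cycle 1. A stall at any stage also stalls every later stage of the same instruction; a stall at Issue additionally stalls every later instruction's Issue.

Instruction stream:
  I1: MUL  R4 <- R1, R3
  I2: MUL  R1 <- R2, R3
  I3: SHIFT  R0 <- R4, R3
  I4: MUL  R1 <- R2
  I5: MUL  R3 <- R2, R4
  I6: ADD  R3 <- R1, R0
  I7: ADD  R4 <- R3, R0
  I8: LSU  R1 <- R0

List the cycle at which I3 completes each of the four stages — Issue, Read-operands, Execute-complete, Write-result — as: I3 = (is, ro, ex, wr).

I3 = (11, 12, 13, 14)

I1 -> (1, 2, 8, 9)
I2 -> (10, 11, 17, 18)  // struct: MUL busy until I1 writes@9
I3 -> (11, 12, 13, 14)
I4 -> (19, 20, 26, 27)  // struct: MUL busy until I2 writes@18
I5 -> (28, 29, 35, 36)  // struct: MUL busy until I4 writes@27
I6 -> (37, 38, 40, 41)  // WAW R3: wait I5 write@36
I7 -> (42, 43, 45, 46)  // struct: ADD busy until I6 writes@41
I8 -> (43, 44, 45, 46)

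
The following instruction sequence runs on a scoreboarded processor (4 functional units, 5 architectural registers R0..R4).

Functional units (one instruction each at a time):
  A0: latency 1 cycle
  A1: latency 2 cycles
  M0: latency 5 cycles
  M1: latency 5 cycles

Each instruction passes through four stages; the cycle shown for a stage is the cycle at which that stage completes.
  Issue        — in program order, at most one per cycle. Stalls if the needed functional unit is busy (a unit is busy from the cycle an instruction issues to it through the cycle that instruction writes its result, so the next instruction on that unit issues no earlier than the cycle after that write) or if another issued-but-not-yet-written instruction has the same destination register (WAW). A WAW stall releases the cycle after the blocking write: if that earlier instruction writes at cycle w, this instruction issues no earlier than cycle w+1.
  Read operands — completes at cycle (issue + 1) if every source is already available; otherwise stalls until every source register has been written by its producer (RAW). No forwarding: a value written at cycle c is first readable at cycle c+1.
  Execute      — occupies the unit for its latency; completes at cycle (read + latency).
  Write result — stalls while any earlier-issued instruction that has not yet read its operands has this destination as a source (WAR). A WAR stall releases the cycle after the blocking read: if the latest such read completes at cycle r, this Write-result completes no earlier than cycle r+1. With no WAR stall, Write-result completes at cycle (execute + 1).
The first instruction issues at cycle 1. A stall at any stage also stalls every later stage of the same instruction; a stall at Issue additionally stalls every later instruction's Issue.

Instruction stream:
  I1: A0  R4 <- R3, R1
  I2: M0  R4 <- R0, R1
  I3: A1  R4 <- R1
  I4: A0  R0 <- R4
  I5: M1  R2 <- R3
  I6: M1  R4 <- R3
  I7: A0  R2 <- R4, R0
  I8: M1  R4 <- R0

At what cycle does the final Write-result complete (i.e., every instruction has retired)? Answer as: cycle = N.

1) issue 1, read 2, done 3, write 4
2) issue 5, read 6, done 11, write 12  <WAW R4: wait I1 write@4>
3) issue 13, read 14, done 16, write 17  <WAW R4: wait I2 write@12>
4) issue 14, read 18, done 19, write 20  <RAW R4: wait I3 write@17>
5) issue 15, read 16, done 21, write 22
6) issue 23, read 24, done 29, write 30  <struct: M1 busy until I5 writes@22>
7) issue 24, read 31, done 32, write 33  <RAW R4: wait I6 write@30>
8) issue 31, read 32, done 37, write 38  <struct: M1 busy until I6 writes@30>

cycle = 38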